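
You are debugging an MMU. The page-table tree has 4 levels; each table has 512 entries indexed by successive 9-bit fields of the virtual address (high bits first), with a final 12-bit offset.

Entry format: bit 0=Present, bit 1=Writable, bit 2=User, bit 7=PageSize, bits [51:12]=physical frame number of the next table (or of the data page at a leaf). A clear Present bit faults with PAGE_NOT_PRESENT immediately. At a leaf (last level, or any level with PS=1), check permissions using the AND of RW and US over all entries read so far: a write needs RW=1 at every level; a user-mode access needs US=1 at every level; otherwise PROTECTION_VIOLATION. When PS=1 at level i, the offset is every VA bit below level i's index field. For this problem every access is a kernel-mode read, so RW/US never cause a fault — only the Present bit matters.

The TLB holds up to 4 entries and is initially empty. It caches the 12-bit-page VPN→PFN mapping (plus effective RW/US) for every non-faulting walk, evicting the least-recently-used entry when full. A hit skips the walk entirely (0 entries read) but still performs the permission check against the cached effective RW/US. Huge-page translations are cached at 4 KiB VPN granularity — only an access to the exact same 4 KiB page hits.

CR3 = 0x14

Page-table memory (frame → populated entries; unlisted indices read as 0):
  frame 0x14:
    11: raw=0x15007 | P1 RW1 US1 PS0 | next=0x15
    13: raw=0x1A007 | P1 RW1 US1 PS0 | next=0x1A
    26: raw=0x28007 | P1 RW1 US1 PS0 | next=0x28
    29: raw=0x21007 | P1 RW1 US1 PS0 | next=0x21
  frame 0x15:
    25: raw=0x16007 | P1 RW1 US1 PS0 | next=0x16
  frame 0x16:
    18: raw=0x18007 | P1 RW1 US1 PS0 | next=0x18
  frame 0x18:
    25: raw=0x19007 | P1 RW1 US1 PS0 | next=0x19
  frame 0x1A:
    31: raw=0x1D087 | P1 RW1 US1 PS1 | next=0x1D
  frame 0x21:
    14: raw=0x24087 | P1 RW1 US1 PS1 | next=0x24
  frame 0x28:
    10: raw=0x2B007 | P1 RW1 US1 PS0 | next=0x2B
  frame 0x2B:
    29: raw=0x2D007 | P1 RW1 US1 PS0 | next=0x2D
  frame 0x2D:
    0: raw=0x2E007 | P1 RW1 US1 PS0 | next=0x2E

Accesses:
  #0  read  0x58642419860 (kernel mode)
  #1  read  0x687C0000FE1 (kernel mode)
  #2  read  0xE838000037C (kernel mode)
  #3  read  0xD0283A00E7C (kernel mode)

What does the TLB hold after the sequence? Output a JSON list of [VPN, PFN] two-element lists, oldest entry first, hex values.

Per-access translation:
#0 VA=0x58642419860 (r,kernel):
  L0 @0x14[11] → 0x15007  P=1,RW=1,US=1,PS=0
  L1 @0x15[25] → 0x16007  P=1,RW=1,US=1,PS=0
  L2 @0x16[18] → 0x18007  P=1,RW=1,US=1,PS=0
  L3 @0x18[25] → 0x19007  P=1,RW=1,US=1,PS=0
  → PA=0x19860  (4 entries read)
#1 VA=0x687C0000FE1 (r,kernel):
  L0 @0x14[13] → 0x1A007  P=1,RW=1,US=1,PS=0
  L1 @0x1A[31] → 0x1D087  P=1,RW=1,US=1,PS=1
  → PA=0x1DFE1 (huge @L1)  (2 entries read)
#2 VA=0xE838000037C (r,kernel):
  L0 @0x14[29] → 0x21007  P=1,RW=1,US=1,PS=0
  L1 @0x21[14] → 0x24087  P=1,RW=1,US=1,PS=1
  → PA=0x2437C (huge @L1)  (2 entries read)
#3 VA=0xD0283A00E7C (r,kernel):
  L0 @0x14[26] → 0x28007  P=1,RW=1,US=1,PS=0
  L1 @0x28[10] → 0x2B007  P=1,RW=1,US=1,PS=0
  L2 @0x2B[29] → 0x2D007  P=1,RW=1,US=1,PS=0
  L3 @0x2D[0] → 0x2E007  P=1,RW=1,US=1,PS=0
  → PA=0x2EE7C  (4 entries read)

TLB: [["0x58642419", "0x19"], ["0x687C0000", "0x1D"], ["0xE8380000", "0x24"], ["0xD0283A00", "0x2E"]]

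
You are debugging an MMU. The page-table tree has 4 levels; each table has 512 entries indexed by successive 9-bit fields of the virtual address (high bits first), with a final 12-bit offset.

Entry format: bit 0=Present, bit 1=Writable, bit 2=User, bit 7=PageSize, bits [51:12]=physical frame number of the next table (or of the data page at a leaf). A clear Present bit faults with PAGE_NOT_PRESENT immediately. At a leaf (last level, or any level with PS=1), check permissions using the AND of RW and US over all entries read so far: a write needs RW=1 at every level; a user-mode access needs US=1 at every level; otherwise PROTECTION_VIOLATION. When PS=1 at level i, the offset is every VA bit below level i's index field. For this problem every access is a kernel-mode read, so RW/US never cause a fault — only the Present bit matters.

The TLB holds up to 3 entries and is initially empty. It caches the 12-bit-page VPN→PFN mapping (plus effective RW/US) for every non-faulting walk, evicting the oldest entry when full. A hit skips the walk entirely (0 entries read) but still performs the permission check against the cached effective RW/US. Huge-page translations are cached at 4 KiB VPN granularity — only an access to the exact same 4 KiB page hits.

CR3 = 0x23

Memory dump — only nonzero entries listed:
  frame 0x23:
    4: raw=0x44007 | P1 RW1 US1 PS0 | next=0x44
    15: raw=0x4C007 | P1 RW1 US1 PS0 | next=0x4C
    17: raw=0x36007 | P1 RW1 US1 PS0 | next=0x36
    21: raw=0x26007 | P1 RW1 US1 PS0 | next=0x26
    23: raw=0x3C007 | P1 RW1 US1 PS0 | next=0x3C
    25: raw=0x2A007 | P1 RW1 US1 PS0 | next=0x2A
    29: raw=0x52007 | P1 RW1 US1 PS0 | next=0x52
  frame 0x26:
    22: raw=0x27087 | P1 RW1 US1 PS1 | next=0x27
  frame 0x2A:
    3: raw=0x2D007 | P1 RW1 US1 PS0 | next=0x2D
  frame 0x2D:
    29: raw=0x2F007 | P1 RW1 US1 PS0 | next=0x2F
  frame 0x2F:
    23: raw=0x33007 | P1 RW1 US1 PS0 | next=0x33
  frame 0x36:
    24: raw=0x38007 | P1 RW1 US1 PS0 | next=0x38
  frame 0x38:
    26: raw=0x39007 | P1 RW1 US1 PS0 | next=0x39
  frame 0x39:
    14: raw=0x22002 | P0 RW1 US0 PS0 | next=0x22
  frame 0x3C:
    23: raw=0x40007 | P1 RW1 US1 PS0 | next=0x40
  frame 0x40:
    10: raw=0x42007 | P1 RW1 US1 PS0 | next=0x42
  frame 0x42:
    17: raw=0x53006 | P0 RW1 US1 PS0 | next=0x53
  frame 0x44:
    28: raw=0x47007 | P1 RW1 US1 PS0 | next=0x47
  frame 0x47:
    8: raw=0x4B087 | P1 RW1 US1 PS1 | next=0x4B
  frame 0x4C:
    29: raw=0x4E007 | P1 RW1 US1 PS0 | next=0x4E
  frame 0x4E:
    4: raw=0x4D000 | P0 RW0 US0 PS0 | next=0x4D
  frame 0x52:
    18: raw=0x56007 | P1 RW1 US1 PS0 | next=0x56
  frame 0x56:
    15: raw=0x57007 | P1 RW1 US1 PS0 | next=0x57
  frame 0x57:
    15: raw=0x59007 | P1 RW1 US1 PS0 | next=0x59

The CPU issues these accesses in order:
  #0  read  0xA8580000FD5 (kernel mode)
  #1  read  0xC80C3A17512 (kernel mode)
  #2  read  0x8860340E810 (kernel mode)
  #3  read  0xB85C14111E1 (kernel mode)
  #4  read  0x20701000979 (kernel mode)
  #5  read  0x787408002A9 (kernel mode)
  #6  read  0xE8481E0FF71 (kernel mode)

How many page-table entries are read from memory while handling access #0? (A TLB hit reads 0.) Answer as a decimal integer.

Per-access translation:
#0 VA=0xA8580000FD5 (r,kernel):
  L0 @0x23[21] → 0x26007  P=1,RW=1,US=1,PS=0
  L1 @0x26[22] → 0x27087  P=1,RW=1,US=1,PS=1
  ✓ 0x27FD5 (huge @L1)  — 2 lookups
#1 VA=0xC80C3A17512 (r,kernel):
  L0 @0x23[25] → 0x2A007  P=1,RW=1,US=1,PS=0
  L1 @0x2A[3] → 0x2D007  P=1,RW=1,US=1,PS=0
  L2 @0x2D[29] → 0x2F007  P=1,RW=1,US=1,PS=0
  L3 @0x2F[23] → 0x33007  P=1,RW=1,US=1,PS=0
  ✓ 0x33512  — 4 lookups
#2 VA=0x8860340E810 (r,kernel):
  L0 @0x23[17] → 0x36007  P=1,RW=1,US=1,PS=0
  L1 @0x36[24] → 0x38007  P=1,RW=1,US=1,PS=0
  L2 @0x38[26] → 0x39007  P=1,RW=1,US=1,PS=0
  L3 @0x39[14] → 0x22002  P=0,RW=1,US=0,PS=0
  ✗ PAGE_NOT_PRESENT  [4 reads]
#3 VA=0xB85C14111E1 (r,kernel):
  L0 @0x23[23] → 0x3C007  P=1,RW=1,US=1,PS=0
  L1 @0x3C[23] → 0x40007  P=1,RW=1,US=1,PS=0
  L2 @0x40[10] → 0x42007  P=1,RW=1,US=1,PS=0
  L3 @0x42[17] → 0x53006  P=0,RW=1,US=1,PS=0
  ✗ PAGE_NOT_PRESENT  [4 reads]
#4 VA=0x20701000979 (r,kernel):
  L0 @0x23[4] → 0x44007  P=1,RW=1,US=1,PS=0
  L1 @0x44[28] → 0x47007  P=1,RW=1,US=1,PS=0
  L2 @0x47[8] → 0x4B087  P=1,RW=1,US=1,PS=1
  ✓ 0x4B979 (huge @L2)  — 3 lookups
#5 VA=0x787408002A9 (r,kernel):
  L0 @0x23[15] → 0x4C007  P=1,RW=1,US=1,PS=0
  L1 @0x4C[29] → 0x4E007  P=1,RW=1,US=1,PS=0
  L2 @0x4E[4] → 0x4D000  P=0,RW=0,US=0,PS=0
  ✗ PAGE_NOT_PRESENT  [3 reads]
#6 VA=0xE8481E0FF71 (r,kernel):
  L0 @0x23[29] → 0x52007  P=1,RW=1,US=1,PS=0
  L1 @0x52[18] → 0x56007  P=1,RW=1,US=1,PS=0
  L2 @0x56[15] → 0x57007  P=1,RW=1,US=1,PS=0
  L3 @0x57[15] → 0x59007  P=1,RW=1,US=1,PS=0
  ✓ 0x59F71  — 4 lookups

Entries read for #0: 2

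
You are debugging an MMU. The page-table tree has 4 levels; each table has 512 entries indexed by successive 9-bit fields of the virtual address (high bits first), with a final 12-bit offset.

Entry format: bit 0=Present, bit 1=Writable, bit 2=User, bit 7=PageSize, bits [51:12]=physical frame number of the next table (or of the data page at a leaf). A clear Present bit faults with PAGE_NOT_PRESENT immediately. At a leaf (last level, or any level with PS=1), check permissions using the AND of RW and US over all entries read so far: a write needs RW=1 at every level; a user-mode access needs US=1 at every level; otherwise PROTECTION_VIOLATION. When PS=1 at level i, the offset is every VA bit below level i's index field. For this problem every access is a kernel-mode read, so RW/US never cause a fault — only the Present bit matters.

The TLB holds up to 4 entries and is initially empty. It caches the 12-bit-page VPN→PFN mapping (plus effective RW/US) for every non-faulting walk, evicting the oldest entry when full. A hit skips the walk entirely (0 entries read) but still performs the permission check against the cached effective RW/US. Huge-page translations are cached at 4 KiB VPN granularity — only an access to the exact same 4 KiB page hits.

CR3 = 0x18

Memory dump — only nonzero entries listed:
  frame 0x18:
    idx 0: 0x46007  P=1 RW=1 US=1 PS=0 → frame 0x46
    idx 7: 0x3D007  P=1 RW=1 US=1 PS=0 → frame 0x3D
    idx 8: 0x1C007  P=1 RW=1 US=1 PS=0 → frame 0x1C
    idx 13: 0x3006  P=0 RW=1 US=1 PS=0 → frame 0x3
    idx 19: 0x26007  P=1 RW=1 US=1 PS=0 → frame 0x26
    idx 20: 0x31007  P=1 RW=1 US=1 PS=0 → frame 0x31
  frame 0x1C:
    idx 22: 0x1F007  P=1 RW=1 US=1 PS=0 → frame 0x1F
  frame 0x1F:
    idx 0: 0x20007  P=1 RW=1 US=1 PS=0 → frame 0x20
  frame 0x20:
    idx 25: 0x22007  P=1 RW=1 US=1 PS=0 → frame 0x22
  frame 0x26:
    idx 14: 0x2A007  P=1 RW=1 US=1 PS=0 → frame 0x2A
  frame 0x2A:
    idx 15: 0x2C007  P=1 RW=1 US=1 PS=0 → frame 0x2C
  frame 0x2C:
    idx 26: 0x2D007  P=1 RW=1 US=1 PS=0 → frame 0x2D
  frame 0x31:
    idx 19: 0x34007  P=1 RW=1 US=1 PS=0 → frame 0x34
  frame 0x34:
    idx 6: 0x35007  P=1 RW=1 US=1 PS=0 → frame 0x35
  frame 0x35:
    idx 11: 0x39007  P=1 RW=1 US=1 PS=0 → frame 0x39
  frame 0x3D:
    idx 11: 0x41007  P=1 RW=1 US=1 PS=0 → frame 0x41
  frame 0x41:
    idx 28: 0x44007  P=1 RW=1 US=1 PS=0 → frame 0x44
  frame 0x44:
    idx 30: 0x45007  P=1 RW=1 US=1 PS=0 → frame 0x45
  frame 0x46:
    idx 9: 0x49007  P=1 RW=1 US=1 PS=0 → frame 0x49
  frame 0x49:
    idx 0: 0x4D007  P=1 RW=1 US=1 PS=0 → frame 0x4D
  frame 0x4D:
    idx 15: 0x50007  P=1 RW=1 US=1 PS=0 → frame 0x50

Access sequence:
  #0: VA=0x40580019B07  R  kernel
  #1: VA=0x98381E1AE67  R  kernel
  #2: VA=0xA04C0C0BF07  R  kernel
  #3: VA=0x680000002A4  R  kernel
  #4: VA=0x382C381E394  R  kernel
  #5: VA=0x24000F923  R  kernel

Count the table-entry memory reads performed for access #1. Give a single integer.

Walk each access:
#0 VA=0x40580019B07 (r,kernel):
  L0: frame=0x18 idx=8 entry=0x1C007 [P=1 RW=1 US=1 PS=0]
  L1: frame=0x1C idx=22 entry=0x1F007 [P=1 RW=1 US=1 PS=0]
  L2: frame=0x1F idx=0 entry=0x20007 [P=1 RW=1 US=1 PS=0]
  L3: frame=0x20 idx=25 entry=0x22007 [P=1 RW=1 US=1 PS=0]
  ✓ 0x22B07  — 4 lookups
#1 VA=0x98381E1AE67 (r,kernel):
  L0: frame=0x18 idx=19 entry=0x26007 [P=1 RW=1 US=1 PS=0]
  L1: frame=0x26 idx=14 entry=0x2A007 [P=1 RW=1 US=1 PS=0]
  L2: frame=0x2A idx=15 entry=0x2C007 [P=1 RW=1 US=1 PS=0]
  L3: frame=0x2C idx=26 entry=0x2D007 [P=1 RW=1 US=1 PS=0]
  ✓ 0x2DE67  — 4 lookups
#2 VA=0xA04C0C0BF07 (r,kernel):
  L0: frame=0x18 idx=20 entry=0x31007 [P=1 RW=1 US=1 PS=0]
  L1: frame=0x31 idx=19 entry=0x34007 [P=1 RW=1 US=1 PS=0]
  L2: frame=0x34 idx=6 entry=0x35007 [P=1 RW=1 US=1 PS=0]
  L3: frame=0x35 idx=11 entry=0x39007 [P=1 RW=1 US=1 PS=0]
  ✓ 0x39F07  — 4 lookups
#3 VA=0x680000002A4 (r,kernel):
  L0: frame=0x18 idx=13 entry=0x3006 [P=0 RW=1 US=1 PS=0]
  → PAGE_NOT_PRESENT  (1 entries read)
#4 VA=0x382C381E394 (r,kernel):
  L0: frame=0x18 idx=7 entry=0x3D007 [P=1 RW=1 US=1 PS=0]
  L1: frame=0x3D idx=11 entry=0x41007 [P=1 RW=1 US=1 PS=0]
  L2: frame=0x41 idx=28 entry=0x44007 [P=1 RW=1 US=1 PS=0]
  L3: frame=0x44 idx=30 entry=0x45007 [P=1 RW=1 US=1 PS=0]
  ✓ 0x45394  — 4 lookups
#5 VA=0x24000F923 (r,kernel):
  L0: frame=0x18 idx=0 entry=0x46007 [P=1 RW=1 US=1 PS=0]
  L1: frame=0x46 idx=9 entry=0x49007 [P=1 RW=1 US=1 PS=0]
  L2: frame=0x49 idx=0 entry=0x4D007 [P=1 RW=1 US=1 PS=0]
  L3: frame=0x4D idx=15 entry=0x50007 [P=1 RW=1 US=1 PS=0]
  ✓ 0x50923  — 4 lookups

Entries read for #1: 4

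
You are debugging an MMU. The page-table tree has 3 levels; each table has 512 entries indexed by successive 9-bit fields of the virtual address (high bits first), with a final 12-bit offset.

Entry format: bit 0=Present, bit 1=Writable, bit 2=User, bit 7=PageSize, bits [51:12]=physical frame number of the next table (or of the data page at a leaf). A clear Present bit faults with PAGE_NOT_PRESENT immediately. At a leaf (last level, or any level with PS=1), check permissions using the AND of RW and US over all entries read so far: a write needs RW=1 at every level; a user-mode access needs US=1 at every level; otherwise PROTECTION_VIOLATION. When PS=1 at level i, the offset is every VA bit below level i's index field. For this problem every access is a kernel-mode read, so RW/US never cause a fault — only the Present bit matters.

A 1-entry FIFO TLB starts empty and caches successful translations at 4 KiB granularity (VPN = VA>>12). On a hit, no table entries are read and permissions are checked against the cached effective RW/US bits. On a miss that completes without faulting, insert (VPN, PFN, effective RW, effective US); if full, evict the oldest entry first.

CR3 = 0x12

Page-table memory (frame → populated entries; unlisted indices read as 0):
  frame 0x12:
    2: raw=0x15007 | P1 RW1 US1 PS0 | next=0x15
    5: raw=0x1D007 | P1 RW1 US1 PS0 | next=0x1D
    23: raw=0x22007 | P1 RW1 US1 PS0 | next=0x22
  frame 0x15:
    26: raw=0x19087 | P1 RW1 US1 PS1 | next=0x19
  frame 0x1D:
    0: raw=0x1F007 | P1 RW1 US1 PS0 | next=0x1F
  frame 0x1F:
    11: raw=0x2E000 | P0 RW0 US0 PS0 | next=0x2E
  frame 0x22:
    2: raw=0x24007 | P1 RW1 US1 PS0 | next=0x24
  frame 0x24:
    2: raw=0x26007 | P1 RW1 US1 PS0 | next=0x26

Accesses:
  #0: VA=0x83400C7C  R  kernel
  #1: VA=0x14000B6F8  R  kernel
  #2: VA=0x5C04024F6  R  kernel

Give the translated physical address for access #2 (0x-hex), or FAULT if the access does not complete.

Per-access translation:
#0 VA=0x83400C7C (r,kernel):
  lvl0: tbl 0x12, slot 2 ⇒ 0x15007 (P1/RW1/US1/PS0)
  lvl1: tbl 0x15, slot 26 ⇒ 0x19087 (P1/RW1/US1/PS1)
  ✓ 0x19C7C (huge @L1)  — 2 lookups
#1 VA=0x14000B6F8 (r,kernel):
  lvl0: tbl 0x12, slot 5 ⇒ 0x1D007 (P1/RW1/US1/PS0)
  lvl1: tbl 0x1D, slot 0 ⇒ 0x1F007 (P1/RW1/US1/PS0)
  lvl2: tbl 0x1F, slot 11 ⇒ 0x2E000 (P0/RW0/US0/PS0)
  ✗ PAGE_NOT_PRESENT  [3 reads]
#2 VA=0x5C04024F6 (r,kernel):
  lvl0: tbl 0x12, slot 23 ⇒ 0x22007 (P1/RW1/US1/PS0)
  lvl1: tbl 0x22, slot 2 ⇒ 0x24007 (P1/RW1/US1/PS0)
  lvl2: tbl 0x24, slot 2 ⇒ 0x26007 (P1/RW1/US1/PS0)
  ✓ 0x264F6  — 3 lookups

Access #2 PA: 0x264F6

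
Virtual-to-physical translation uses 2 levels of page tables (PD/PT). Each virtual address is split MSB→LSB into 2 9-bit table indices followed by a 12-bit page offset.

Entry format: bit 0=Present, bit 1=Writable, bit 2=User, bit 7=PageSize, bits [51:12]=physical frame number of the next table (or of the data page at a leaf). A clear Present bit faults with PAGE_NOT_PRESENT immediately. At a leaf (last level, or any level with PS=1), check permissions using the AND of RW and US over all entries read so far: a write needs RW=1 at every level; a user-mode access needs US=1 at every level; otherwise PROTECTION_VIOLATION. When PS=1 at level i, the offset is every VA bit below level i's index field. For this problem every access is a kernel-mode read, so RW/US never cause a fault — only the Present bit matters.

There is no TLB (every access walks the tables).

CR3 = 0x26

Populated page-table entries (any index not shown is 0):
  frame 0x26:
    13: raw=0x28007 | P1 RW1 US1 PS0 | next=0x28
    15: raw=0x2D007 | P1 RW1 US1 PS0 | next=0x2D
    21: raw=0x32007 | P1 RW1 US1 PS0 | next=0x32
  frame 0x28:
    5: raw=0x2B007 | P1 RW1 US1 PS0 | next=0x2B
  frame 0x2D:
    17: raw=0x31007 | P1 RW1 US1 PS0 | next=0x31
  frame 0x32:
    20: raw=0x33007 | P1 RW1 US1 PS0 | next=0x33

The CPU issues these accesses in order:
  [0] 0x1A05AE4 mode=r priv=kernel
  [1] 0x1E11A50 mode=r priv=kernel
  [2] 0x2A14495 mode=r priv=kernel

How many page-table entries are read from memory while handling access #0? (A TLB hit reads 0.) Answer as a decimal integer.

Trace:
#0 VA=0x1A05AE4 (r,kernel):
  L0 @0x26[13] → 0x28007  P=1,RW=1,US=1,PS=0
  L1 @0x28[5] → 0x2B007  P=1,RW=1,US=1,PS=0
  ✓ 0x2BAE4  — 2 lookups
#1 VA=0x1E11A50 (r,kernel):
  L0 @0x26[15] → 0x2D007  P=1,RW=1,US=1,PS=0
  L1 @0x2D[17] → 0x31007  P=1,RW=1,US=1,PS=0
  ✓ 0x31A50  — 2 lookups
#2 VA=0x2A14495 (r,kernel):
  L0 @0x26[21] → 0x32007  P=1,RW=1,US=1,PS=0
  L1 @0x32[20] → 0x33007  P=1,RW=1,US=1,PS=0
  ✓ 0x33495  — 2 lookups

Entries read for #0: 2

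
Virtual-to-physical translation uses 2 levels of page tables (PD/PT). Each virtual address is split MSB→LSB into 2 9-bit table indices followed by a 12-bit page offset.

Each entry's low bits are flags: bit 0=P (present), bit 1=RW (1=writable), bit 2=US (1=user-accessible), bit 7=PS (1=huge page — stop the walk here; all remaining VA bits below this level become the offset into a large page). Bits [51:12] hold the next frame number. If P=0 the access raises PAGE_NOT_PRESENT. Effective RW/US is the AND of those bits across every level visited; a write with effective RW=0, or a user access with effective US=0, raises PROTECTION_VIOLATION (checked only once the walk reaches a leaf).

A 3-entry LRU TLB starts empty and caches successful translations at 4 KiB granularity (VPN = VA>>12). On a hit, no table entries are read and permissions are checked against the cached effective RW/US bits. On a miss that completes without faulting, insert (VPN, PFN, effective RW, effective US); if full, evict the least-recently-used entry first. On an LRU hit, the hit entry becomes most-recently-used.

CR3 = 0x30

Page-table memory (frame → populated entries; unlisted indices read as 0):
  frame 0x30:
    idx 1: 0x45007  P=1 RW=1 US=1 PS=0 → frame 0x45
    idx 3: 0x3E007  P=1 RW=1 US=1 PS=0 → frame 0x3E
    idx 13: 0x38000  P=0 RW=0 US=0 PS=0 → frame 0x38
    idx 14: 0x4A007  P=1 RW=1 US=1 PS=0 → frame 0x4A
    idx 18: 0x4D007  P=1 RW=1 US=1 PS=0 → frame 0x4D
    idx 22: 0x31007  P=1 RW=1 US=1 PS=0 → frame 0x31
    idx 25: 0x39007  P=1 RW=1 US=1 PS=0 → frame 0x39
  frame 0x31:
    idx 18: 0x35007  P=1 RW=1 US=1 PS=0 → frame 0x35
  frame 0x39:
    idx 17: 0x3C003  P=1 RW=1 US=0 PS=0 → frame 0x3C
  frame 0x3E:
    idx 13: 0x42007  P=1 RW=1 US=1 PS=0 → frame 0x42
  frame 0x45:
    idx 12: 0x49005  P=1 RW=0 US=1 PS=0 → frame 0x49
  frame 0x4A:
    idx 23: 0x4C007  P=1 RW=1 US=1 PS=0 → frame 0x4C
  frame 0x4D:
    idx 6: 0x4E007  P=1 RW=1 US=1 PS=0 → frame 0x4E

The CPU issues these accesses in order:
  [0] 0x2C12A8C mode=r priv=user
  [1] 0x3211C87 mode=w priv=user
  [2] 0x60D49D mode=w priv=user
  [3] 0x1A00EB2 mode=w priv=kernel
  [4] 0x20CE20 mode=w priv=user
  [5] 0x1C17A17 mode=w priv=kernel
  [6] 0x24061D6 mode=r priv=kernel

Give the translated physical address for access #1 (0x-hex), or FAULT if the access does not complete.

Walk each access:
#0 VA=0x2C12A8C (r,user):
  L0 @0x30[22] → 0x31007  P=1,RW=1,US=1,PS=0
  L1 @0x31[18] → 0x35007  P=1,RW=1,US=1,PS=0
  → PA=0x35A8C  (2 entries read)
#1 VA=0x3211C87 (w,user):
  L0 @0x30[25] → 0x39007  P=1,RW=1,US=1,PS=0
  L1 @0x39[17] → 0x3C003  P=1,RW=1,US=0,PS=0
  ✗ PROTECTION_VIOLATION  [2 reads]
#2 VA=0x60D49D (w,user):
  L0 @0x30[3] → 0x3E007  P=1,RW=1,US=1,PS=0
  L1 @0x3E[13] → 0x42007  P=1,RW=1,US=1,PS=0
  → PA=0x4249D  (2 entries read)
#3 VA=0x1A00EB2 (w,kernel):
  L0 @0x30[13] → 0x38000  P=0,RW=0,US=0,PS=0
  ✗ PAGE_NOT_PRESENT  [1 reads]
#4 VA=0x20CE20 (w,user):
  L0 @0x30[1] → 0x45007  P=1,RW=1,US=1,PS=0
  L1 @0x45[12] → 0x49005  P=1,RW=0,US=1,PS=0
  ✗ PROTECTION_VIOLATION  [2 reads]
#5 VA=0x1C17A17 (w,kernel):
  L0 @0x30[14] → 0x4A007  P=1,RW=1,US=1,PS=0
  L1 @0x4A[23] → 0x4C007  P=1,RW=1,US=1,PS=0
  → PA=0x4CA17  (2 entries read)
#6 VA=0x24061D6 (r,kernel):
  L0 @0x30[18] → 0x4D007  P=1,RW=1,US=1,PS=0
  L1 @0x4D[6] → 0x4E007  P=1,RW=1,US=1,PS=0
  → PA=0x4E1D6  (2 entries read)

Access #1 PA: FAULT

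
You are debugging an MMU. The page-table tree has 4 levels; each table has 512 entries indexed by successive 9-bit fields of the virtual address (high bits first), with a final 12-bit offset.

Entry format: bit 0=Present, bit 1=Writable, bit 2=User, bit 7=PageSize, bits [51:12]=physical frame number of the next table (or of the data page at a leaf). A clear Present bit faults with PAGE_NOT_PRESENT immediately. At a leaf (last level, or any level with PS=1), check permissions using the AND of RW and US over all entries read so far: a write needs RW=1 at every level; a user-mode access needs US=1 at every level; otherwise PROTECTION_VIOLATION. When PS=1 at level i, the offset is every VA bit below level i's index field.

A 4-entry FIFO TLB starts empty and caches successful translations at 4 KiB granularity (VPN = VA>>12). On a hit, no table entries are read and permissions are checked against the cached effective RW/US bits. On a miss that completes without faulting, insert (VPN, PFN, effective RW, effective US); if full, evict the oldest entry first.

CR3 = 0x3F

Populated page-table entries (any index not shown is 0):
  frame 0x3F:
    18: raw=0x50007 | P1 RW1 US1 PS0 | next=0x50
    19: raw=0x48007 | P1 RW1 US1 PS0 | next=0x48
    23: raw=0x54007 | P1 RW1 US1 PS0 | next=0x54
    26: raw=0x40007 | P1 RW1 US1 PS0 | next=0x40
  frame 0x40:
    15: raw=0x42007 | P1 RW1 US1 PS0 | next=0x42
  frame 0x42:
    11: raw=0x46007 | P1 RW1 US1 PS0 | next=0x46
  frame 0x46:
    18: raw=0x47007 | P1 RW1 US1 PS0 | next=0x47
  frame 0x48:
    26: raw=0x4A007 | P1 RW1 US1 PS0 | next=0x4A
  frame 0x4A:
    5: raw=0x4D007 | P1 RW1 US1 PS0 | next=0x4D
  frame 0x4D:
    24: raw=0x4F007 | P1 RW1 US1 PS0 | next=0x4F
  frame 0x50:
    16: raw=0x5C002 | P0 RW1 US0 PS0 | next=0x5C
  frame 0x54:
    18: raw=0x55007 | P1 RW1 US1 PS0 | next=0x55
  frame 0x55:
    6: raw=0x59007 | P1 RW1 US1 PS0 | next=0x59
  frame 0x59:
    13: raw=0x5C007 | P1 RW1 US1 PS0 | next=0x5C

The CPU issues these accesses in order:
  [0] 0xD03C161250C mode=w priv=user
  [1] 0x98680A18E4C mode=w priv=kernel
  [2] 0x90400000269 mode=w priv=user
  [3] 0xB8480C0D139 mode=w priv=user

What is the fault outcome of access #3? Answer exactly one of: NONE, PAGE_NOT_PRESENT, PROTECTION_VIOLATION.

Trace:
#0 VA=0xD03C161250C (w,user):
  L0: frame=0x3F idx=26 entry=0x40007 [P=1 RW=1 US=1 PS=0]
  L1: frame=0x40 idx=15 entry=0x42007 [P=1 RW=1 US=1 PS=0]
  L2: frame=0x42 idx=11 entry=0x46007 [P=1 RW=1 US=1 PS=0]
  L3: frame=0x46 idx=18 entry=0x47007 [P=1 RW=1 US=1 PS=0]
  → PA=0x4750C  (4 entries read)
#1 VA=0x98680A18E4C (w,kernel):
  L0: frame=0x3F idx=19 entry=0x48007 [P=1 RW=1 US=1 PS=0]
  L1: frame=0x48 idx=26 entry=0x4A007 [P=1 RW=1 US=1 PS=0]
  L2: frame=0x4A idx=5 entry=0x4D007 [P=1 RW=1 US=1 PS=0]
  L3: frame=0x4D idx=24 entry=0x4F007 [P=1 RW=1 US=1 PS=0]
  → PA=0x4FE4C  (4 entries read)
#2 VA=0x90400000269 (w,user):
  L0: frame=0x3F idx=18 entry=0x50007 [P=1 RW=1 US=1 PS=0]
  L1: frame=0x50 idx=16 entry=0x5C002 [P=0 RW=1 US=0 PS=0]
  ✗ PAGE_NOT_PRESENT  [2 reads]
#3 VA=0xB8480C0D139 (w,user):
  L0: frame=0x3F idx=23 entry=0x54007 [P=1 RW=1 US=1 PS=0]
  L1: frame=0x54 idx=18 entry=0x55007 [P=1 RW=1 US=1 PS=0]
  L2: frame=0x55 idx=6 entry=0x59007 [P=1 RW=1 US=1 PS=0]
  L3: frame=0x59 idx=13 entry=0x5C007 [P=1 RW=1 US=1 PS=0]
  → PA=0x5C139  (4 entries read)

Access #3 fault: NONE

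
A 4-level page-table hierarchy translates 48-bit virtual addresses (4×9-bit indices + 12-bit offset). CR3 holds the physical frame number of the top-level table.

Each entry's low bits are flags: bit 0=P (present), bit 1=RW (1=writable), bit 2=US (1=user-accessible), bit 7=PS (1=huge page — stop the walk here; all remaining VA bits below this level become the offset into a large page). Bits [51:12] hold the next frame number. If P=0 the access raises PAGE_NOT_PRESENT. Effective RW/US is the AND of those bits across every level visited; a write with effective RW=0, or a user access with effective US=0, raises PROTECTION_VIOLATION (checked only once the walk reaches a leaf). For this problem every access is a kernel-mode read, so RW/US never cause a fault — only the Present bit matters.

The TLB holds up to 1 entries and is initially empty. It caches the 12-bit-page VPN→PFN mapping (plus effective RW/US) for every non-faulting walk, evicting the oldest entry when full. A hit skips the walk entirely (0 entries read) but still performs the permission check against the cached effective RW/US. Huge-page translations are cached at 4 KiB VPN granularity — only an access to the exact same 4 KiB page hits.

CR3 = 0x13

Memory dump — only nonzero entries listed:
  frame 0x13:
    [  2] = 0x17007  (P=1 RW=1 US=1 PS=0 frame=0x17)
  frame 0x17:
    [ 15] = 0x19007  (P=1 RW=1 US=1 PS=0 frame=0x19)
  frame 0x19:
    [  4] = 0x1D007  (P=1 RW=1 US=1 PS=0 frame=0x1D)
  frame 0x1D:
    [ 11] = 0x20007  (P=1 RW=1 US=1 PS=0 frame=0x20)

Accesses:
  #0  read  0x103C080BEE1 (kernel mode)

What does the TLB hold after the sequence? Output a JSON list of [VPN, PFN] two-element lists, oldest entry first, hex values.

Per-access translation:
#0 VA=0x103C080BEE1 (r,kernel):
  L0: frame=0x13 idx=2 entry=0x17007 [P=1 RW=1 US=1 PS=0]
  L1: frame=0x17 idx=15 entry=0x19007 [P=1 RW=1 US=1 PS=0]
  L2: frame=0x19 idx=4 entry=0x1D007 [P=1 RW=1 US=1 PS=0]
  L3: frame=0x1D idx=11 entry=0x20007 [P=1 RW=1 US=1 PS=0]
  → PA=0x20EE1  (4 entries read)

TLB: [["0x103C080B", "0x20"]]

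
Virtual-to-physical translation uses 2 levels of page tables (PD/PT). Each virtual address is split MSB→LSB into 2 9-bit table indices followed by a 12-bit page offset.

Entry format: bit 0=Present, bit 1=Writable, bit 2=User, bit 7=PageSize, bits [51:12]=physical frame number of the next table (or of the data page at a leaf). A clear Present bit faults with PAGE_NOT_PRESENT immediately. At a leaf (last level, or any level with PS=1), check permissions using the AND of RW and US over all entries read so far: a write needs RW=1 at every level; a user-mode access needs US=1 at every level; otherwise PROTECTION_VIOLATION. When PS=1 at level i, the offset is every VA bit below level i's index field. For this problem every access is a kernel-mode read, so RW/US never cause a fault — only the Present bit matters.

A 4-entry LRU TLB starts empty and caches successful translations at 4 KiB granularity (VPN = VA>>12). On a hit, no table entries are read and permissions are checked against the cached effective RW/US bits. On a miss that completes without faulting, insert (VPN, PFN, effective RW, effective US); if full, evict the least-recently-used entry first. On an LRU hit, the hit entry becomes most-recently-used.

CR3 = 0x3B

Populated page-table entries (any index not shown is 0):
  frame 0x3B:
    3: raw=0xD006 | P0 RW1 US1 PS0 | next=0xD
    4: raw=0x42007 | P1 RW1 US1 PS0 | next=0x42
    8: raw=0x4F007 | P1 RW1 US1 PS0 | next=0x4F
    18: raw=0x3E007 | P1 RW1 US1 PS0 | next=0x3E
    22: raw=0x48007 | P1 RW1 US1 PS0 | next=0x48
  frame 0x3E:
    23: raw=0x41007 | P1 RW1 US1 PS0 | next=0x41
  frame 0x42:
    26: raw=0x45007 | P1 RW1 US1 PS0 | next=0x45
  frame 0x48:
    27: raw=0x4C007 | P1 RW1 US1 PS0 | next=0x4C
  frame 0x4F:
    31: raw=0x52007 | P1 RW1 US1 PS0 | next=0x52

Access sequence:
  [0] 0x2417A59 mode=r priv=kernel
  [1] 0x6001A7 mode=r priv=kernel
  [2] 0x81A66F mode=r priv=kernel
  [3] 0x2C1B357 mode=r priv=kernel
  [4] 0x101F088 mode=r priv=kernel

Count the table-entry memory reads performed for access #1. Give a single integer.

Per-access translation:
#0 VA=0x2417A59 (r,kernel):
  L0 @0x3B[18] → 0x3E007  P=1,RW=1,US=1,PS=0
  L1 @0x3E[23] → 0x41007  P=1,RW=1,US=1,PS=0
  ✓ 0x41A59  — 2 lookups
#1 VA=0x6001A7 (r,kernel):
  L0 @0x3B[3] → 0xD006  P=0,RW=1,US=1,PS=0
  → PAGE_NOT_PRESENT  (1 entries read)
#2 VA=0x81A66F (r,kernel):
  L0 @0x3B[4] → 0x42007  P=1,RW=1,US=1,PS=0
  L1 @0x42[26] → 0x45007  P=1,RW=1,US=1,PS=0
  ✓ 0x4566F  — 2 lookups
#3 VA=0x2C1B357 (r,kernel):
  L0 @0x3B[22] → 0x48007  P=1,RW=1,US=1,PS=0
  L1 @0x48[27] → 0x4C007  P=1,RW=1,US=1,PS=0
  ✓ 0x4C357  — 2 lookups
#4 VA=0x101F088 (r,kernel):
  L0 @0x3B[8] → 0x4F007  P=1,RW=1,US=1,PS=0
  L1 @0x4F[31] → 0x52007  P=1,RW=1,US=1,PS=0
  ✓ 0x52088  — 2 lookups

Entries read for #1: 1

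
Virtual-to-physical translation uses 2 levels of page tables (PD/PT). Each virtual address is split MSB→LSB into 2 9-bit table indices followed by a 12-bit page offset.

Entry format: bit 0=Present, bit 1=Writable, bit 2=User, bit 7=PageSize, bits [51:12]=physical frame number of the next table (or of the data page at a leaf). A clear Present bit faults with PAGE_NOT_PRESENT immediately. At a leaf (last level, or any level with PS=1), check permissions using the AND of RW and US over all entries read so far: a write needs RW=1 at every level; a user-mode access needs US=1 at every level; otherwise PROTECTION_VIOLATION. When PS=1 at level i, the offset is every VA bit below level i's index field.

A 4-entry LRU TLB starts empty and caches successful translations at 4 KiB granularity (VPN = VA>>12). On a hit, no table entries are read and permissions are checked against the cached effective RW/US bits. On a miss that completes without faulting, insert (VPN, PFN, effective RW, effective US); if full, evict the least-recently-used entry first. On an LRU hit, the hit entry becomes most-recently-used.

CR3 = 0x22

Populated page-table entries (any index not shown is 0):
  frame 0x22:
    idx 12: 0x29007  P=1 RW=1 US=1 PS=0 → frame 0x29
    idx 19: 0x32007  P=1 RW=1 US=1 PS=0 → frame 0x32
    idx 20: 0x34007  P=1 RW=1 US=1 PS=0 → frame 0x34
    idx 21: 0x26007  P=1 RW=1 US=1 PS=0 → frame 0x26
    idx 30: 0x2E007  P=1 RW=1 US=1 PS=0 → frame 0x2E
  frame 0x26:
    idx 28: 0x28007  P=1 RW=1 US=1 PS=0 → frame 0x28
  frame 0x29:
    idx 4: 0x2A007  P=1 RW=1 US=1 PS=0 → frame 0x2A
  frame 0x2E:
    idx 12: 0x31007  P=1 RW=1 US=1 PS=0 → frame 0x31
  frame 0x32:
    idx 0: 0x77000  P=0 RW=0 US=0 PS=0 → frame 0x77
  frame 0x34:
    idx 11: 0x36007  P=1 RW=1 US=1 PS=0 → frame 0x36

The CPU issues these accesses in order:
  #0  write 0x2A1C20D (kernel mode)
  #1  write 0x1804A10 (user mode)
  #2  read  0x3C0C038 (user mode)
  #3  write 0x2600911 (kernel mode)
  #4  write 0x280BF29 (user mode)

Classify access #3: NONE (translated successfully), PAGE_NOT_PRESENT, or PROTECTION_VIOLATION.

Trace:
#0 VA=0x2A1C20D (w,kernel):
  L0 @0x22[21] → 0x26007  P=1,RW=1,US=1,PS=0
  L1 @0x26[28] → 0x28007  P=1,RW=1,US=1,PS=0
  ✓ 0x2820D  — 2 lookups
#1 VA=0x1804A10 (w,user):
  L0 @0x22[12] → 0x29007  P=1,RW=1,US=1,PS=0
  L1 @0x29[4] → 0x2A007  P=1,RW=1,US=1,PS=0
  ✓ 0x2AA10  — 2 lookups
#2 VA=0x3C0C038 (r,user):
  L0 @0x22[30] → 0x2E007  P=1,RW=1,US=1,PS=0
  L1 @0x2E[12] → 0x31007  P=1,RW=1,US=1,PS=0
  ✓ 0x31038  — 2 lookups
#3 VA=0x2600911 (w,kernel):
  L0 @0x22[19] → 0x32007  P=1,RW=1,US=1,PS=0
  L1 @0x32[0] → 0x77000  P=0,RW=0,US=0,PS=0
  ✗ PAGE_NOT_PRESENT  [2 reads]
#4 VA=0x280BF29 (w,user):
  L0 @0x22[20] → 0x34007  P=1,RW=1,US=1,PS=0
  L1 @0x34[11] → 0x36007  P=1,RW=1,US=1,PS=0
  ✓ 0x36F29  — 2 lookups

Access #3 fault: PAGE_NOT_PRESENT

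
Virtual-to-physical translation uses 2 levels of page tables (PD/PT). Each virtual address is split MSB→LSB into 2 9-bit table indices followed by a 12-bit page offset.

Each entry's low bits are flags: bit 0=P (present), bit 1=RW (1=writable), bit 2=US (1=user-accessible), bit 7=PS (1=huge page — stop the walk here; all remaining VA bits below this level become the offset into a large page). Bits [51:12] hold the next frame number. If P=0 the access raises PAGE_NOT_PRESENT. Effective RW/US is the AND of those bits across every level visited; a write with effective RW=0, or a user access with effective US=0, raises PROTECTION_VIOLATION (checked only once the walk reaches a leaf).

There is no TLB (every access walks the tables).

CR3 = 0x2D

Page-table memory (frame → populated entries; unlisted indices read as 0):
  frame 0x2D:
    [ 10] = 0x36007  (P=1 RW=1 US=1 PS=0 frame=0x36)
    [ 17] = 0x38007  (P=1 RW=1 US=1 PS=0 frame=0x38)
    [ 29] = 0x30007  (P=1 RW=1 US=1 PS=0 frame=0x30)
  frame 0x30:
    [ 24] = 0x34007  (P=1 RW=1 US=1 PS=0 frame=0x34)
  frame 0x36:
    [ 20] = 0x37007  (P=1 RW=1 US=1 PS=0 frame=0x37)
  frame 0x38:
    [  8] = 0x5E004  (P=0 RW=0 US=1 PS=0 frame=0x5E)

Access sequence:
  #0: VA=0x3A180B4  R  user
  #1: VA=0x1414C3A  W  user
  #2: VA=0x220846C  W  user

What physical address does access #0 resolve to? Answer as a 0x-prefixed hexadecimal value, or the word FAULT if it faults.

Trace:
#0 VA=0x3A180B4 (r,user):
  L0: frame=0x2D idx=29 entry=0x30007 [P=1 RW=1 US=1 PS=0]
  L1: frame=0x30 idx=24 entry=0x34007 [P=1 RW=1 US=1 PS=0]
  → PA=0x340B4  (2 entries read)
#1 VA=0x1414C3A (w,user):
  L0: frame=0x2D idx=10 entry=0x36007 [P=1 RW=1 US=1 PS=0]
  L1: frame=0x36 idx=20 entry=0x37007 [P=1 RW=1 US=1 PS=0]
  → PA=0x37C3A  (2 entries read)
#2 VA=0x220846C (w,user):
  L0: frame=0x2D idx=17 entry=0x38007 [P=1 RW=1 US=1 PS=0]
  L1: frame=0x38 idx=8 entry=0x5E004 [P=0 RW=0 US=1 PS=0]
  → PAGE_NOT_PRESENT  (2 entries read)

Access #0 PA: 0x340B4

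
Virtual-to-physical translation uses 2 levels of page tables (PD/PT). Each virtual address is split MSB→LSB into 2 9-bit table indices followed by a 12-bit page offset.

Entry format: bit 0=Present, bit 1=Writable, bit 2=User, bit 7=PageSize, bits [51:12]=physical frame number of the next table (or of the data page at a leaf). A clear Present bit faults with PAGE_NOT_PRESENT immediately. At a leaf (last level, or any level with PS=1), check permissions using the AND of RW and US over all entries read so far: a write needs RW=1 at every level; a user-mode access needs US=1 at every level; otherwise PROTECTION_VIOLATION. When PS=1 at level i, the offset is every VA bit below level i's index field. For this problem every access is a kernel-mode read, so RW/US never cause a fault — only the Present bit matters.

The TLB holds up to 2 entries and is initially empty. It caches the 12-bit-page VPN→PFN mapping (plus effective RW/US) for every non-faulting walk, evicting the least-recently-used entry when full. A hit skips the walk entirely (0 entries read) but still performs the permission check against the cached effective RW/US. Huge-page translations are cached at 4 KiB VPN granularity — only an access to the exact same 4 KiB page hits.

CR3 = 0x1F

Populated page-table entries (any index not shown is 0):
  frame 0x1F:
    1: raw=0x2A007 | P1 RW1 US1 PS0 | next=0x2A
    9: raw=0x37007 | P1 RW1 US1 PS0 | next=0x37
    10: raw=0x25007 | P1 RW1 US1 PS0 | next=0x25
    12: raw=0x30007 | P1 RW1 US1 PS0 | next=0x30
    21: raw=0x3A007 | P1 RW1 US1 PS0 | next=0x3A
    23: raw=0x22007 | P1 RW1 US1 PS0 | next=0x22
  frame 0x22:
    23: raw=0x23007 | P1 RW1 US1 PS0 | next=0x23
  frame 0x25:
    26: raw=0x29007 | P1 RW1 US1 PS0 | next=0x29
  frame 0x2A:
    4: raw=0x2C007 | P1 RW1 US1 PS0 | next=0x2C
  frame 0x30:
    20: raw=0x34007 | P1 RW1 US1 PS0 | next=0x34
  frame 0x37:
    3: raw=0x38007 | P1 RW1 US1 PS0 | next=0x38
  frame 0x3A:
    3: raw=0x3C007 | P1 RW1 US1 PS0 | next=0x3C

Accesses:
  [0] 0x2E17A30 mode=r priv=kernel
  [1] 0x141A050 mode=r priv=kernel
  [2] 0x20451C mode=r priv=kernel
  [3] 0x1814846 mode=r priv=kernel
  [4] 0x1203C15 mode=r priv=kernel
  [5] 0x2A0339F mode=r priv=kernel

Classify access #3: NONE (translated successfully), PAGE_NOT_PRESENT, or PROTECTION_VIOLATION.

Trace:
#0 VA=0x2E17A30 (r,kernel):
  lvl0: tbl 0x1F, slot 23 ⇒ 0x22007 (P1/RW1/US1/PS0)
  lvl1: tbl 0x22, slot 23 ⇒ 0x23007 (P1/RW1/US1/PS0)
  ✓ 0x23A30  — 2 lookups
#1 VA=0x141A050 (r,kernel):
  lvl0: tbl 0x1F, slot 10 ⇒ 0x25007 (P1/RW1/US1/PS0)
  lvl1: tbl 0x25, slot 26 ⇒ 0x29007 (P1/RW1/US1/PS0)
  ✓ 0x29050  — 2 lookups
#2 VA=0x20451C (r,kernel):
  lvl0: tbl 0x1F, slot 1 ⇒ 0x2A007 (P1/RW1/US1/PS0)
  lvl1: tbl 0x2A, slot 4 ⇒ 0x2C007 (P1/RW1/US1/PS0)
  ✓ 0x2C51C  — 2 lookups
#3 VA=0x1814846 (r,kernel):
  lvl0: tbl 0x1F, slot 12 ⇒ 0x30007 (P1/RW1/US1/PS0)
  lvl1: tbl 0x30, slot 20 ⇒ 0x34007 (P1/RW1/US1/PS0)
  ✓ 0x34846  — 2 lookups
#4 VA=0x1203C15 (r,kernel):
  lvl0: tbl 0x1F, slot 9 ⇒ 0x37007 (P1/RW1/US1/PS0)
  lvl1: tbl 0x37, slot 3 ⇒ 0x38007 (P1/RW1/US1/PS0)
  ✓ 0x38C15  — 2 lookups
#5 VA=0x2A0339F (r,kernel):
  lvl0: tbl 0x1F, slot 21 ⇒ 0x3A007 (P1/RW1/US1/PS0)
  lvl1: tbl 0x3A, slot 3 ⇒ 0x3C007 (P1/RW1/US1/PS0)
  ✓ 0x3C39F  — 2 lookups

Access #3 fault: NONE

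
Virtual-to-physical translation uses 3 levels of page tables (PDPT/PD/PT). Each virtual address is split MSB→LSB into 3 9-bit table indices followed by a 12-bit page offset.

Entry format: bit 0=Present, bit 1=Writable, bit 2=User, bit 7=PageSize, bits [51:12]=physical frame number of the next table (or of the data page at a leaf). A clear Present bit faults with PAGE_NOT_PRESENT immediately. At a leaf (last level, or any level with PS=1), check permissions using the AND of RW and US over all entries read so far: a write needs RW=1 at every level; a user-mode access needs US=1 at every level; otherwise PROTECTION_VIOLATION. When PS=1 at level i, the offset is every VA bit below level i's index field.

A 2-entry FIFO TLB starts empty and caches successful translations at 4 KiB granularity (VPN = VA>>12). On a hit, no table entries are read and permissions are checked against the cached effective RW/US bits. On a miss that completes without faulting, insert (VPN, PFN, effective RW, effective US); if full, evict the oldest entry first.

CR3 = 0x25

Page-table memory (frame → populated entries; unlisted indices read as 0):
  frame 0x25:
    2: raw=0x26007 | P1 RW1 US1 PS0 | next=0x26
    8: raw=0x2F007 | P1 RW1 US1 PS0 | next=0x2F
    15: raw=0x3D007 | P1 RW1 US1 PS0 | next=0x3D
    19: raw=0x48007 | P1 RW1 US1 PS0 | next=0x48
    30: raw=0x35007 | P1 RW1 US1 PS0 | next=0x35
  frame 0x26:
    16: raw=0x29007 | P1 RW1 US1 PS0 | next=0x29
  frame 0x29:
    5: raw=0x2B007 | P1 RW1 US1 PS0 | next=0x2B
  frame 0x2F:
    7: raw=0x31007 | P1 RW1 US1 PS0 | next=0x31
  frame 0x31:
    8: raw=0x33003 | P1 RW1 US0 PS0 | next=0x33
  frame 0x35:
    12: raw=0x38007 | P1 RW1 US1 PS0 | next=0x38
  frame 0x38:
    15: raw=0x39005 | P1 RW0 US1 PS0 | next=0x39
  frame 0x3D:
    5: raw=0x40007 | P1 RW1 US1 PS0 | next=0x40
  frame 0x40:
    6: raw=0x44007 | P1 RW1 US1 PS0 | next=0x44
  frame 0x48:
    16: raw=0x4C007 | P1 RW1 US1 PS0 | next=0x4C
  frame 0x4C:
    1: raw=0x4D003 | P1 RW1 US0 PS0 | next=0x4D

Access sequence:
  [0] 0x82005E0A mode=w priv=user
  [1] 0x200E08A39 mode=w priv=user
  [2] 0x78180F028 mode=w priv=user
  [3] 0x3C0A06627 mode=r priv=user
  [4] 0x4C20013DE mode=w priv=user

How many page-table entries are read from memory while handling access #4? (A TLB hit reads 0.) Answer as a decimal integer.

Trace:
#0 VA=0x82005E0A (w,user):
  lvl0: tbl 0x25, slot 2 ⇒ 0x26007 (P1/RW1/US1/PS0)
  lvl1: tbl 0x26, slot 16 ⇒ 0x29007 (P1/RW1/US1/PS0)
  lvl2: tbl 0x29, slot 5 ⇒ 0x2B007 (P1/RW1/US1/PS0)
  → PA=0x2BE0A  (3 entries read)
#1 VA=0x200E08A39 (w,user):
  lvl0: tbl 0x25, slot 8 ⇒ 0x2F007 (P1/RW1/US1/PS0)
  lvl1: tbl 0x2F, slot 7 ⇒ 0x31007 (P1/RW1/US1/PS0)
  lvl2: tbl 0x31, slot 8 ⇒ 0x33003 (P1/RW1/US0/PS0)
  ⇒ fault: PROTECTION_VIOLATION  — 3 lookups
#2 VA=0x78180F028 (w,user):
  lvl0: tbl 0x25, slot 30 ⇒ 0x35007 (P1/RW1/US1/PS0)
  lvl1: tbl 0x35, slot 12 ⇒ 0x38007 (P1/RW1/US1/PS0)
  lvl2: tbl 0x38, slot 15 ⇒ 0x39005 (P1/RW0/US1/PS0)
  ⇒ fault: PROTECTION_VIOLATION  — 3 lookups
#3 VA=0x3C0A06627 (r,user):
  lvl0: tbl 0x25, slot 15 ⇒ 0x3D007 (P1/RW1/US1/PS0)
  lvl1: tbl 0x3D, slot 5 ⇒ 0x40007 (P1/RW1/US1/PS0)
  lvl2: tbl 0x40, slot 6 ⇒ 0x44007 (P1/RW1/US1/PS0)
  → PA=0x44627  (3 entries read)
#4 VA=0x4C20013DE (w,user):
  lvl0: tbl 0x25, slot 19 ⇒ 0x48007 (P1/RW1/US1/PS0)
  lvl1: tbl 0x48, slot 16 ⇒ 0x4C007 (P1/RW1/US1/PS0)
  lvl2: tbl 0x4C, slot 1 ⇒ 0x4D003 (P1/RW1/US0/PS0)
  ⇒ fault: PROTECTION_VIOLATION  — 3 lookups

Entries read for #4: 3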